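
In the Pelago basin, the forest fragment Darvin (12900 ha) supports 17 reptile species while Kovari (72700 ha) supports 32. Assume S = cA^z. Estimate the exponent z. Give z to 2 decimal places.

0.37

Taking logs: ln S = ln c + z ln A, so z = (ln S₂ − ln S₁)/(ln A₂ − ln A₁).
z = ln(32/17) / ln(72700/12900) = ln(1.882) / ln(5.636) = 0.6325 / 1.7291 = 0.3658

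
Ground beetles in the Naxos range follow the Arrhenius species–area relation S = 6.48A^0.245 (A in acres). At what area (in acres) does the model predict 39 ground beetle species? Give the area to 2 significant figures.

1500 acres

39 = 6.48 × A^0.245  ⇒  A^0.245 = 39/6.48 = 6.019
ln A = ln(6.019) / 0.245 = 1.7948 / 0.245 = 7.3259
A = e^7.3259 ≈ 1519 acres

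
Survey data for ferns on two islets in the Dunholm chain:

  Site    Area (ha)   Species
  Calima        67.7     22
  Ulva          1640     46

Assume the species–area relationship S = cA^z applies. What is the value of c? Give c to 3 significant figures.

8.29

z = ln(S₂/S₁) / ln(A₂/A₁) = ln(46/22) / ln(1640/67.7) = 0.7376 / 3.1874 = 0.2314
c = S₁ / A₁^z = 22 / 67.7^0.2314 = 22 / 2.652 = 8.295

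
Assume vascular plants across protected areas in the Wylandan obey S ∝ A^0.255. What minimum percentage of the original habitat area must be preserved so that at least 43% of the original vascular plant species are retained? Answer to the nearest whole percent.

4%

Need (A_new/A_old)^0.255 = 0.43, so A_new/A_old = 0.43^(1/0.255) = 0.43^3.922
ln(A_new/A_old) = ln 0.43 / 0.255 = -0.8440 / 0.255 = -3.3097
A_new/A_old = e^-3.3097 ≈ 0.03653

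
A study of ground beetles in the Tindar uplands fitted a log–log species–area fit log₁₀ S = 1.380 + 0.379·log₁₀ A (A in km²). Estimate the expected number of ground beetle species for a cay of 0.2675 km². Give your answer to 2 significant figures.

S = 23.99 × 0.2675^0.379 = 23.99 × 0.6067 ≈ 14.55

15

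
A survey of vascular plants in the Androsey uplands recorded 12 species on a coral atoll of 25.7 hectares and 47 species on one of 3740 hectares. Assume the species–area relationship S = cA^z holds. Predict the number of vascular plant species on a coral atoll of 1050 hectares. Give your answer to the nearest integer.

z = ln(47/12) / ln(3740/25.7) = 1.3652 / 4.9803 = 0.2741
c = 12 / 25.7^0.2741 = 12 / 2.435 = 4.928
S₃ = 4.928 × 1050^0.2741 = 4.928 × 6.733 ≈ 33.18

33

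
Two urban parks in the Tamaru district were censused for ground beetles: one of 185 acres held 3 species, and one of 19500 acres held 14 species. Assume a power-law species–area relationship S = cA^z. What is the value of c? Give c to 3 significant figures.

0.534

z = ln(S₂/S₁) / ln(A₂/A₁) = ln(14/3) / ln(19500/185) = 1.5404 / 4.6578 = 0.3307
c = S₁ / A₁^z = 3 / 185^0.3307 = 3 / 5.621 = 0.5337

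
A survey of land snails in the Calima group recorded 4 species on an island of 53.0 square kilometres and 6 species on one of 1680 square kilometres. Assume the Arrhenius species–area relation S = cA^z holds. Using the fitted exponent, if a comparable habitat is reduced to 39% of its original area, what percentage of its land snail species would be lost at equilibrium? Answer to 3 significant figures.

10.5%

z = ln(6/4) / ln(1680/53) = 0.4055 / 3.4563 = 0.1173
S_new/S_old = (A_new/A_old)^z = 0.39^0.1173 = exp(0.1173 × -0.9416) = 0.8954
Fraction lost = 1 − 0.8954 = 0.1046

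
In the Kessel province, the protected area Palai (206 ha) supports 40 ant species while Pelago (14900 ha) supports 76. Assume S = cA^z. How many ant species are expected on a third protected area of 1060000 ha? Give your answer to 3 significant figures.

z = ln(76/40) / ln(14900/206) = 0.6419 / 4.2812 = 0.1499
c = 40 / 206^0.1499 = 40 / 2.223 = 18
S₃ = 18 × 1060000^0.1499 = 18 × 8.004 ≈ 144

144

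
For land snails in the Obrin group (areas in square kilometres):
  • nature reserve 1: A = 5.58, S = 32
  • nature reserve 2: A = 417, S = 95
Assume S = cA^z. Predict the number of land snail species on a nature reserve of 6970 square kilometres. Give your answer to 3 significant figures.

z = ln(95/32) / ln(417/5.58) = 1.0881 / 4.3139 = 0.2522
c = 32 / 5.58^0.2522 = 32 / 1.543 = 20.74
S₃ = 20.74 × 6970^0.2522 = 20.74 × 9.32 ≈ 193.3

193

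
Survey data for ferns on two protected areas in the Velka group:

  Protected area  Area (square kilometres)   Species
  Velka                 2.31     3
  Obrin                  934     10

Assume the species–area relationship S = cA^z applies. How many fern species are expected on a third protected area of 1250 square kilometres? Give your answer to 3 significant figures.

10.6

z = ln(10/3) / ln(934/2.31) = 1.2040 / 6.0022 = 0.2006
c = 3 / 2.31^0.2006 = 3 / 1.183 = 2.536
S₃ = 2.536 × 1250^0.2006 = 2.536 × 4.18 ≈ 10.6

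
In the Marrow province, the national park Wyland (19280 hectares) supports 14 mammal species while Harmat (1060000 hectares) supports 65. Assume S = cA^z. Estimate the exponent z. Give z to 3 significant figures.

0.383

Taking logs: ln S = ln c + z ln A, so z = (ln S₂ − ln S₁)/(ln A₂ − ln A₁).
z = ln(65/14) / ln(1060000/19280) = ln(4.643) / ln(54.98) = 1.5353 / 4.0070 = 0.3832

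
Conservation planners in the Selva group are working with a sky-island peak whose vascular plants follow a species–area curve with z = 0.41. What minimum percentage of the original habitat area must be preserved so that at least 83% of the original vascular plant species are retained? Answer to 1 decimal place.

63.5%

Need (A_new/A_old)^0.41 = 0.83, so A_new/A_old = 0.83^(1/0.41) = 0.83^2.439
ln(A_new/A_old) = ln 0.83 / 0.41 = -0.1863 / 0.41 = -0.4545
A_new/A_old = e^-0.4545 ≈ 0.6348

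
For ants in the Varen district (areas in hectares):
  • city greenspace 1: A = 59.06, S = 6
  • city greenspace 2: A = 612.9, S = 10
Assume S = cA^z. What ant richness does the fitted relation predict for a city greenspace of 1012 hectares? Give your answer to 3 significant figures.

z = ln(10/6) / ln(612.9/59.06) = 0.5108 / 2.3396 = 0.2183
c = 6 / 59.06^0.2183 = 6 / 2.436 = 2.463
S₃ = 2.463 × 1012^0.2183 = 2.463 × 4.53 ≈ 11.16

11.2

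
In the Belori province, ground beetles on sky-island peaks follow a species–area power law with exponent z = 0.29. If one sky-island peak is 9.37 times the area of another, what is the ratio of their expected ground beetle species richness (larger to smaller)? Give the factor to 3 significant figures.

S₂/S₁ = (A₂/A₁)^z = 9.37^0.29
ln(S₂/S₁) = 0.29 × ln 9.37 = 0.29 × 2.2375 = 0.6489
S₂/S₁ = e^0.6489 ≈ 1.913

1.91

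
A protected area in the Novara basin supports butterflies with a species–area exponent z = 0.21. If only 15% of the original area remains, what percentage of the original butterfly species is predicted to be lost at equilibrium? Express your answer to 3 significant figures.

S_new/S_old = (A_new/A_old)^z = 0.15^0.21
= exp(0.21 × ln 0.15) = exp(0.21 × -1.8971) = exp(-0.3984) ≈ 0.6714
Fraction lost = 1 − 0.6714 = 0.3286

32.9%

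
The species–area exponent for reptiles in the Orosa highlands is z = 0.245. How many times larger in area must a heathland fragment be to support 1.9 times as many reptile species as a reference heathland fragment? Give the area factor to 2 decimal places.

(A₂/A₁)^0.245 = 1.9, so A₂/A₁ = 1.9^(1/0.245) = 1.9^4.082
ln(A₂/A₁) = ln 1.9 / 0.245 = 0.6419 / 0.245 = 2.6198
A₂/A₁ = e^2.6198 ≈ 13.73

13.73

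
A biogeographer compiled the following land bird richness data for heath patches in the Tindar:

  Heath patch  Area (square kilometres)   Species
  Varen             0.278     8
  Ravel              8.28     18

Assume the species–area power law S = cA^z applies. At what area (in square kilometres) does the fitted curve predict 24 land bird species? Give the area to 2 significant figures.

z = ln(18/8) / ln(8.28/0.278) = 0.8109 / 3.3940 = 0.2389
c = 8 / 0.278^0.2389 = 8 / 0.7365 = 10.86
A = (24/10.86)^(1/0.2389) ⇒ ln A = ln(2.209)/0.2389 = 3.3179
A = e^3.3179 ≈ 27.6 square kilometres

28 square kilometres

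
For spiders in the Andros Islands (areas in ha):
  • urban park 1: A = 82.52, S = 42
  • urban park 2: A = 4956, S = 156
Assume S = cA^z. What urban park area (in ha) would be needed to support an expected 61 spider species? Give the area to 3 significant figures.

z = ln(156/42) / ln(4956/82.52) = 1.3122 / 4.0953 = 0.3204
c = 42 / 82.52^0.3204 = 42 / 4.112 = 10.21
A = (61/10.21)^(1/0.3204) ⇒ ln A = ln(5.973)/0.3204 = 5.5778
A = e^5.5778 ≈ 264.5 ha

264 ha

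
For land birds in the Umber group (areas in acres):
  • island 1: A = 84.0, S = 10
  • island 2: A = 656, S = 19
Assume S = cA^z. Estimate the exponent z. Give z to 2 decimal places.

Taking logs: ln S = ln c + z ln A, so z = (ln S₂ − ln S₁)/(ln A₂ − ln A₁).
z = ln(19/10) / ln(656/84) = ln(1.9) / ln(7.81) = 0.6419 / 2.0553 = 0.3123

0.31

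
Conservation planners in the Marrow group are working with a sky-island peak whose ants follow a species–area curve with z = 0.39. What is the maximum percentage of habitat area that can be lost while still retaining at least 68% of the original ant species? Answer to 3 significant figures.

Need (A_new/A_old)^0.39 = 0.68, so A_new/A_old = 0.68^(1/0.39) = 0.68^2.564
ln(A_new/A_old) = ln 0.68 / 0.39 = -0.3857 / 0.39 = -0.9889
A_new/A_old = e^-0.9889 ≈ 0.372
Fraction that can be lost = 1 − 0.372 = 0.628

62.8%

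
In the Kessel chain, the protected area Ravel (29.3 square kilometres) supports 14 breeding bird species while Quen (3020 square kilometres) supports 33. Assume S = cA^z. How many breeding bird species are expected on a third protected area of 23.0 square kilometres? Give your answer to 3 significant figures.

z = ln(33/14) / ln(3020/29.3) = 0.8575 / 4.6354 = 0.1850
c = 14 / 29.3^0.1850 = 14 / 1.868 = 7.495
S₃ = 7.495 × 23^0.1850 = 7.495 × 1.786 ≈ 13.39

13.4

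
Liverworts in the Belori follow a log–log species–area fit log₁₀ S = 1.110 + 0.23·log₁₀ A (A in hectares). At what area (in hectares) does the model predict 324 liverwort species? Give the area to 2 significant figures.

324 = 12.88 × A^0.23  ⇒  A^0.23 = 324/12.88 = 25.15
ln A = ln(25.15) / 0.23 = 3.2249 / 0.23 = 14.0212
A = e^14.0212 ≈ 1228361 hectares

1200000 hectares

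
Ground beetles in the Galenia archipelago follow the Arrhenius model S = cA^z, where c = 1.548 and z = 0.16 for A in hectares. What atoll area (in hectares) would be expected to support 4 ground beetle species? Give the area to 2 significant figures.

4 = 1.548 × A^0.16  ⇒  A^0.16 = 4/1.548 = 2.584
ln A = ln(2.584) / 0.16 = 0.9493 / 0.16 = 5.9333
A = e^5.9333 ≈ 377.4 hectares

380 hectares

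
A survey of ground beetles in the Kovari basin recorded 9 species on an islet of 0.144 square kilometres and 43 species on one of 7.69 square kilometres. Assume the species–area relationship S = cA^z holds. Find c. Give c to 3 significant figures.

19.3

z = ln(S₂/S₁) / ln(A₂/A₁) = ln(43/9) / ln(7.69/0.144) = 1.5640 / 3.9779 = 0.3932
c = S₁ / A₁^z = 9 / 0.144^0.3932 = 9 / 0.4668 = 19.28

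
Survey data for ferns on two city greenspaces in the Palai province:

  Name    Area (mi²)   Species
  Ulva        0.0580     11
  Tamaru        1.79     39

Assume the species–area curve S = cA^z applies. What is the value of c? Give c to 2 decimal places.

31.46

z = ln(S₂/S₁) / ln(A₂/A₁) = ln(39/11) / ln(1.79/0.058) = 1.2657 / 3.4295 = 0.3690
c = S₁ / A₁^z = 11 / 0.058^0.3690 = 11 / 0.3497 = 31.46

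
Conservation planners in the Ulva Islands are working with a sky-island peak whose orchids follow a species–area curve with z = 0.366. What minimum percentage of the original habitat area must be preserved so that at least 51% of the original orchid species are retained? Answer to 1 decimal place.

15.9%

Need (A_new/A_old)^0.366 = 0.51, so A_new/A_old = 0.51^(1/0.366) = 0.51^2.732
ln(A_new/A_old) = ln 0.51 / 0.366 = -0.6733 / 0.366 = -1.8397
A_new/A_old = e^-1.8397 ≈ 0.1589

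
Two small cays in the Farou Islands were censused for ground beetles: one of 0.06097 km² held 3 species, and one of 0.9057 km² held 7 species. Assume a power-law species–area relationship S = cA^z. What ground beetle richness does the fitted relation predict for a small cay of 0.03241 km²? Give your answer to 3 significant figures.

z = ln(7/3) / ln(0.9057/0.06097) = 0.8473 / 2.6983 = 0.3140
c = 3 / 0.06097^0.3140 = 3 / 0.4154 = 7.221
S₃ = 7.221 × 0.03241^0.3140 = 7.221 × 0.3407 ≈ 2.46

2.46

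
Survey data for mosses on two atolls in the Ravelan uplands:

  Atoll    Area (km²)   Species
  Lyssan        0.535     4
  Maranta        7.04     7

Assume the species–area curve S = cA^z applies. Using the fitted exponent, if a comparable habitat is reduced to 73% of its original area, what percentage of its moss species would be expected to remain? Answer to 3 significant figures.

z = ln(7/4) / ln(7.04/0.535) = 0.5596 / 2.5771 = 0.2171
S_new/S_old = (A_new/A_old)^z = 0.73^0.2171 = exp(0.2171 × -0.3147) = 0.9339

93.4%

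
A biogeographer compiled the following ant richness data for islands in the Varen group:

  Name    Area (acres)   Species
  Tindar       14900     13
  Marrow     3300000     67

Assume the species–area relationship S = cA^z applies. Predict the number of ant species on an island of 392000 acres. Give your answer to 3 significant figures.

35.1

z = ln(67/13) / ln(3300000/14900) = 1.6397 / 5.4003 = 0.3036
c = 13 / 14900^0.3036 = 13 / 18.5 = 0.7028
S₃ = 0.7028 × 392000^0.3036 = 0.7028 × 49.93 ≈ 35.09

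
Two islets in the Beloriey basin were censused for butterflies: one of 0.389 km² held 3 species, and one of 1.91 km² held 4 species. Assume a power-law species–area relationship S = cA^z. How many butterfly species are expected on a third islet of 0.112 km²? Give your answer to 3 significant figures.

2.40

z = ln(4/3) / ln(1.91/0.389) = 0.2877 / 1.5913 = 0.1808
c = 3 / 0.389^0.1808 = 3 / 0.8431 = 3.558
S₃ = 3.558 × 0.112^0.1808 = 3.558 × 0.6731 ≈ 2.395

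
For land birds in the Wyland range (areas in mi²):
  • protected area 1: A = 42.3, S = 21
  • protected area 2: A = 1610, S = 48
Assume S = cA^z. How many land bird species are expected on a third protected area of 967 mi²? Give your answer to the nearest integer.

43

z = ln(48/21) / ln(1610/42.3) = 0.8267 / 3.6392 = 0.2272
c = 21 / 42.3^0.2272 = 21 / 2.341 = 8.97
S₃ = 8.97 × 967^0.2272 = 8.97 × 4.766 ≈ 42.75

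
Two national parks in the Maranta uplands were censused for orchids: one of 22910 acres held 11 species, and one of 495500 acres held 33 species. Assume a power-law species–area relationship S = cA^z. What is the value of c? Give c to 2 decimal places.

z = ln(S₂/S₁) / ln(A₂/A₁) = ln(33/11) / ln(495500/22910) = 1.0986 / 3.0740 = 0.3574
c = S₁ / A₁^z = 11 / 22910^0.3574 = 11 / 36.16 = 0.3042

0.30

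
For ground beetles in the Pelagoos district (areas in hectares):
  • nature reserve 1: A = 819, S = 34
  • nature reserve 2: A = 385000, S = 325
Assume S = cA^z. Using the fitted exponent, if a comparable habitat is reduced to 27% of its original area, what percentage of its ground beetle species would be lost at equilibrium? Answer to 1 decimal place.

z = ln(325/34) / ln(385000/819) = 2.2575 / 6.1529 = 0.3669
S_new/S_old = (A_new/A_old)^z = 0.27^0.3669 = exp(0.3669 × -1.3093) = 0.6185
Fraction lost = 1 − 0.6185 = 0.3815

38.1%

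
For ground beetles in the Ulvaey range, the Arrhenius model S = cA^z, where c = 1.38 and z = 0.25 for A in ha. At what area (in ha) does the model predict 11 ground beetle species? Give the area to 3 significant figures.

11 = 1.38 × A^0.25  ⇒  A^0.25 = 11/1.38 = 7.971
ln A = ln(7.971) / 0.25 = 2.0758 / 0.25 = 8.3032
A = e^8.3032 ≈ 4037 ha

4040 ha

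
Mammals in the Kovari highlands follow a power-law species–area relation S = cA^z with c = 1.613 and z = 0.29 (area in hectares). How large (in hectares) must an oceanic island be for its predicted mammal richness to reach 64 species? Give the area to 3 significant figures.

64 = 1.613 × A^0.29  ⇒  A^0.29 = 64/1.613 = 39.68
ln A = ln(39.68) / 0.29 = 3.6808 / 0.29 = 12.6924
A = e^12.6924 ≈ 325257 hectares

325000 hectares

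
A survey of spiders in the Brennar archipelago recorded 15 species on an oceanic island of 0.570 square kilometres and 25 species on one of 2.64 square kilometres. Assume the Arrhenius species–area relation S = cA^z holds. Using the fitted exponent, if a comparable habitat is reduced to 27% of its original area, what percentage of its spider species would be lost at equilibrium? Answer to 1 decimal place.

z = ln(25/15) / ln(2.64/0.57) = 0.5108 / 1.5329 = 0.3332
S_new/S_old = (A_new/A_old)^z = 0.27^0.3332 = exp(0.3332 × -1.3093) = 0.6464
Fraction lost = 1 − 0.6464 = 0.3536

35.4%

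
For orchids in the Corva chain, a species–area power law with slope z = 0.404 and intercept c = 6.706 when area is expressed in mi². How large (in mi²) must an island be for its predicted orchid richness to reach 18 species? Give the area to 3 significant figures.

18 = 6.706 × A^0.404  ⇒  A^0.404 = 18/6.706 = 2.684
ln A = ln(2.684) / 0.404 = 0.9874 / 0.404 = 2.4440
A = e^2.4440 ≈ 11.52 mi²

11.5 mi²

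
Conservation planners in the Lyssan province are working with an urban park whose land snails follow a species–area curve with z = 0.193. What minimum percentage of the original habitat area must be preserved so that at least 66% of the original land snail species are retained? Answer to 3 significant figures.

11.6%

Need (A_new/A_old)^0.193 = 0.66, so A_new/A_old = 0.66^(1/0.193) = 0.66^5.181
ln(A_new/A_old) = ln 0.66 / 0.193 = -0.4155 / 0.193 = -2.1529
A_new/A_old = e^-2.1529 ≈ 0.1161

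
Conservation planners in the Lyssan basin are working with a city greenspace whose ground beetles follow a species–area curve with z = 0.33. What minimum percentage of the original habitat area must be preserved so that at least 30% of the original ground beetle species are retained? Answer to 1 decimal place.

2.6%

Need (A_new/A_old)^0.33 = 0.3, so A_new/A_old = 0.3^(1/0.33) = 0.3^3.03
ln(A_new/A_old) = ln 0.3 / 0.33 = -1.2040 / 0.33 = -3.6484
A_new/A_old = e^-3.6484 ≈ 0.02603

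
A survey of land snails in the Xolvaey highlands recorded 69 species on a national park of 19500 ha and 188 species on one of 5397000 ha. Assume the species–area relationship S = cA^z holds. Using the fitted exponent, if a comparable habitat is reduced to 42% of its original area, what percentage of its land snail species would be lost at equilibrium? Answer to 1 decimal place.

z = ln(188/69) / ln(5397000/19500) = 1.0023 / 5.6232 = 0.1783
S_new/S_old = (A_new/A_old)^z = 0.42^0.1783 = exp(0.1783 × -0.8675) = 0.8567
Fraction lost = 1 − 0.8567 = 0.1433

14.3%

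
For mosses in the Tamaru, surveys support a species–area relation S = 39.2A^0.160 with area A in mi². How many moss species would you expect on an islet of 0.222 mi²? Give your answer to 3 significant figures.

S = 39.2 × 0.222^0.16 = 39.2 × 0.786 ≈ 30.81

30.8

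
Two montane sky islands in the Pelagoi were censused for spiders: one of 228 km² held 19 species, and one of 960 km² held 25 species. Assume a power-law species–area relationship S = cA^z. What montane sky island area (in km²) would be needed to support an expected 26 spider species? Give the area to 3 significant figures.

1180 km²

z = ln(25/19) / ln(960/228) = 0.2744 / 1.4376 = 0.1909
c = 19 / 228^0.1909 = 19 / 2.819 = 6.739
A = (26/6.739)^(1/0.1909) ⇒ ln A = ln(3.858)/0.1909 = 7.0724
A = e^7.0724 ≈ 1179 km²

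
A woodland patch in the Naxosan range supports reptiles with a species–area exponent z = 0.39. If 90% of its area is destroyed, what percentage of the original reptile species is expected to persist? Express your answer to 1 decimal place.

40.7%

S_new/S_old = (A_new/A_old)^z = 0.1^0.39
= exp(0.39 × ln 0.1) = exp(0.39 × -2.3026) = exp(-0.8980) ≈ 0.4074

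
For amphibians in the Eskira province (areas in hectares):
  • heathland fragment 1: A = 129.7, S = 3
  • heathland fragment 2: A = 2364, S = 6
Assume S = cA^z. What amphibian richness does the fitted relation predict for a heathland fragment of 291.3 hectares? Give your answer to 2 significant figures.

z = ln(6/3) / ln(2364/129.7) = 0.6931 / 2.9029 = 0.2388
c = 3 / 129.7^0.2388 = 3 / 3.195 = 0.9389
S₃ = 0.9389 × 291.3^0.2388 = 0.9389 × 3.876 ≈ 3.639

3.6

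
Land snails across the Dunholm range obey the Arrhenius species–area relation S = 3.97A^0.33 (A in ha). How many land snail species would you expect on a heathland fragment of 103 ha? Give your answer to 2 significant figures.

18

S = 3.97 × 103^0.33
ln S = ln 3.97 + 0.33 × ln 103 = 1.3788 + 0.33 × 4.6347 = 2.9082
S = e^2.9082 ≈ 18.32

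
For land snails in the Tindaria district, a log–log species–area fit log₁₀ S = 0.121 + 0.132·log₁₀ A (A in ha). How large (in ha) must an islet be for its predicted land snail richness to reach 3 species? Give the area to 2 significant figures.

3 = 1.321 × A^0.132  ⇒  A^0.132 = 3/1.321 = 2.27
ln A = ln(2.27) / 0.132 = 0.8200 / 0.132 = 6.2121
A = e^6.2121 ≈ 498.8 ha

500 ha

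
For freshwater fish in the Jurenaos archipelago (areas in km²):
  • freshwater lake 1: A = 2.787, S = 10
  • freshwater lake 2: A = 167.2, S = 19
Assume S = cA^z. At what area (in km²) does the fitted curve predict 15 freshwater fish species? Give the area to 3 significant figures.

37.0 km²

z = ln(19/10) / ln(167.2/2.787) = 0.6419 / 4.0942 = 0.1568
c = 10 / 2.787^0.1568 = 10 / 1.174 = 8.516
A = (15/8.516)^(1/0.1568) ⇒ ln A = ln(1.761)/0.1568 = 3.6113
A = e^3.6113 ≈ 37.02 km²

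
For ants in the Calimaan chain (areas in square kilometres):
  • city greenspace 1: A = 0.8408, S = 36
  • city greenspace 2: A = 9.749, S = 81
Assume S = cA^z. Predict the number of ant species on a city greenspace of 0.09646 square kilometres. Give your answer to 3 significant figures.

z = ln(81/36) / ln(9.749/0.8408) = 0.8109 / 2.4506 = 0.3309
c = 36 / 0.8408^0.3309 = 36 / 0.9442 = 38.13
S₃ = 38.13 × 0.09646^0.3309 = 38.13 × 0.4612 ≈ 17.58

17.6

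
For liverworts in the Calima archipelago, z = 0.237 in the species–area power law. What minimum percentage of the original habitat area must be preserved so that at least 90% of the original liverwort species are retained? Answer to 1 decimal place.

Need (A_new/A_old)^0.237 = 0.9, so A_new/A_old = 0.9^(1/0.237) = 0.9^4.219
ln(A_new/A_old) = ln 0.9 / 0.237 = -0.1054 / 0.237 = -0.4446
A_new/A_old = e^-0.4446 ≈ 0.6411

64.1%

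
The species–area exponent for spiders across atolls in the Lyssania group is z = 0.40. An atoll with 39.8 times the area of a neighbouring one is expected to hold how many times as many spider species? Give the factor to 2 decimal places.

S₂/S₁ = (A₂/A₁)^z = 39.8^0.4
ln(S₂/S₁) = 0.4 × ln 39.8 = 0.4 × 3.6839 = 1.4735
S₂/S₁ = e^1.4735 ≈ 4.365

4.36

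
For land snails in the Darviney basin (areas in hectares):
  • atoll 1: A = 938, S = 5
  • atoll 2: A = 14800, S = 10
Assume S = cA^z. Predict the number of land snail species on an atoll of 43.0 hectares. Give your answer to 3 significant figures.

2.30

z = ln(10/5) / ln(14800/938) = 0.6931 / 2.7586 = 0.2513
c = 5 / 938^0.2513 = 5 / 5.582 = 0.8957
S₃ = 0.8957 × 43^0.2513 = 0.8957 × 2.573 ≈ 2.305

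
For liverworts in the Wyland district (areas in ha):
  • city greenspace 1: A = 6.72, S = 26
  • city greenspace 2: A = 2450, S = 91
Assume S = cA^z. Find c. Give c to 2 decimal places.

17.35

z = ln(S₂/S₁) / ln(A₂/A₁) = ln(91/26) / ln(2450/6.72) = 1.2528 / 5.8988 = 0.2124
c = S₁ / A₁^z = 26 / 6.72^0.2124 = 26 / 1.499 = 17.35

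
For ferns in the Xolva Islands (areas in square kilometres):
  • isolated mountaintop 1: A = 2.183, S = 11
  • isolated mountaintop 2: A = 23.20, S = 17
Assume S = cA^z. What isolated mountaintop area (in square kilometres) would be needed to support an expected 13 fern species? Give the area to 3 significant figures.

5.41 square kilometres

z = ln(17/11) / ln(23.2/2.183) = 0.4353 / 2.3635 = 0.1842
c = 11 / 2.183^0.1842 = 11 / 1.155 = 9.527
A = (13/9.527)^(1/0.1842) ⇒ ln A = ln(1.365)/0.1842 = 1.6877
A = e^1.6877 ≈ 5.407 square kilometres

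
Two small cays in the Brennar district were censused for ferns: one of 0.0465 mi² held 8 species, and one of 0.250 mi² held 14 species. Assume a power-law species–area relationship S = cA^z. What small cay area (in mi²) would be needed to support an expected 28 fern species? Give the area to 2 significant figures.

z = ln(14/8) / ln(0.25/0.0465) = 0.5596 / 1.6820 = 0.3327
c = 8 / 0.0465^0.3327 = 8 / 0.3603 = 22.2
A = (28/22.2)^(1/0.3327) ⇒ ln A = ln(1.261)/0.3327 = 0.6971
A = e^0.6971 ≈ 2.008 mi²

2.0 mi²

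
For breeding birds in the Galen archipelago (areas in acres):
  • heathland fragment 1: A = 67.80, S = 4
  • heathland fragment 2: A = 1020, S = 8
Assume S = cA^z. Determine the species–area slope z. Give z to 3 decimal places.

0.256

Taking logs: ln S = ln c + z ln A, so z = (ln S₂ − ln S₁)/(ln A₂ − ln A₁).
z = ln(8/4) / ln(1020/67.8) = ln(2) / ln(15.04) = 0.6931 / 2.7110 = 0.2557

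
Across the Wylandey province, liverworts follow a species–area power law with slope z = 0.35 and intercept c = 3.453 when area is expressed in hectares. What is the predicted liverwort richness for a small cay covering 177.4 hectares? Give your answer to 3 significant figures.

21.2

S = 3.453 × 177.4^0.35
ln S = ln 3.453 + 0.35 × ln 177.4 = 1.2392 + 0.35 × 5.1784 = 3.0517
S = e^3.0517 ≈ 21.15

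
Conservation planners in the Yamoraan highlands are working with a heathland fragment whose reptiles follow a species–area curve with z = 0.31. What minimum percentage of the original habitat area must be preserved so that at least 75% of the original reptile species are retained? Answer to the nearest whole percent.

Need (A_new/A_old)^0.31 = 0.75, so A_new/A_old = 0.75^(1/0.31) = 0.75^3.226
ln(A_new/A_old) = ln 0.75 / 0.31 = -0.2877 / 0.31 = -0.9280
A_new/A_old = e^-0.9280 ≈ 0.3953

40%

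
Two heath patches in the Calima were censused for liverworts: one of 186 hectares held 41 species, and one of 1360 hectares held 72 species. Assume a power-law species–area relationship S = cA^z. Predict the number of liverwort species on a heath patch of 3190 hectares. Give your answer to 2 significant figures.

z = ln(72/41) / ln(1360/186) = 0.5631 / 1.9895 = 0.2830
c = 41 / 186^0.2830 = 41 / 4.389 = 9.342
S₃ = 9.342 × 3190^0.2830 = 9.342 × 9.811 ≈ 91.65

92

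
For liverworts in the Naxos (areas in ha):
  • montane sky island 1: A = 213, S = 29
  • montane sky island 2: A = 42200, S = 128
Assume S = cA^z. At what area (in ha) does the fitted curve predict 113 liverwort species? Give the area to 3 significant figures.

z = ln(128/29) / ln(42200/213) = 1.4847 / 5.2889 = 0.2807
c = 29 / 213^0.2807 = 29 / 4.504 = 6.438
A = (113/6.438)^(1/0.2807) ⇒ ln A = ln(17.55)/0.2807 = 10.2062
A = e^10.2062 ≈ 27070 ha

27100 ha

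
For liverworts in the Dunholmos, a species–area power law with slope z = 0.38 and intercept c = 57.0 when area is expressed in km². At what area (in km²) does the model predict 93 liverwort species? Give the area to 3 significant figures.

3.63 km²

93 = 57 × A^0.38  ⇒  A^0.38 = 93/57 = 1.632
ln A = ln(1.632) / 0.38 = 0.4895 / 0.38 = 1.2883
A = e^1.2883 ≈ 3.627 km²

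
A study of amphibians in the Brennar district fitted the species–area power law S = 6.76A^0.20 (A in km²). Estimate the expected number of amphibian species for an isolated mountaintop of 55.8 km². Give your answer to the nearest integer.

S = 6.76 × 55.8^0.2
ln S = ln 6.76 + 0.2 × ln 55.8 = 1.9110 + 0.2 × 4.0218 = 2.7154
S = e^2.7154 ≈ 15.11

15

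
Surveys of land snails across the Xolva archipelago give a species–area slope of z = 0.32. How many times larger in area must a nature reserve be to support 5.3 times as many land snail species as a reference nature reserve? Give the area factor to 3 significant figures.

183

(A₂/A₁)^0.32 = 5.3, so A₂/A₁ = 5.3^(1/0.32) = 5.3^3.125
ln(A₂/A₁) = ln 5.3 / 0.32 = 1.6677 / 0.32 = 5.2116
A₂/A₁ = e^5.2116 ≈ 183.4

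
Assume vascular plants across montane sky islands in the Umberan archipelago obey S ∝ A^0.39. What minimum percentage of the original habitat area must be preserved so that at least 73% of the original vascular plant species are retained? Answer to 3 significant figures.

Need (A_new/A_old)^0.39 = 0.73, so A_new/A_old = 0.73^(1/0.39) = 0.73^2.564
ln(A_new/A_old) = ln 0.73 / 0.39 = -0.3147 / 0.39 = -0.8070
A_new/A_old = e^-0.8070 ≈ 0.4462

44.6%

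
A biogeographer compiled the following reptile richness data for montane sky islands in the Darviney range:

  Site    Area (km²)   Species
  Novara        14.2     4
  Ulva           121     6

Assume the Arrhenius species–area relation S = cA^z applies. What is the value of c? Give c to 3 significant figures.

2.42

z = ln(S₂/S₁) / ln(A₂/A₁) = ln(6/4) / ln(121/14.2) = 0.4055 / 2.1425 = 0.1892
c = S₁ / A₁^z = 4 / 14.2^0.1892 = 4 / 1.652 = 2.421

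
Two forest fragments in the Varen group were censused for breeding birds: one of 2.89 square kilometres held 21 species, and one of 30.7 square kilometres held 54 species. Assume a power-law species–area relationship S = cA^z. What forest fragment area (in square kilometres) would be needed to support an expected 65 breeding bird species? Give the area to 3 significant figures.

z = ln(54/21) / ln(30.7/2.89) = 0.9445 / 2.3630 = 0.3997
c = 21 / 2.89^0.3997 = 21 / 1.528 = 13.74
A = (65/13.74)^(1/0.3997) ⇒ ln A = ln(4.731)/0.3997 = 3.8881
A = e^3.8881 ≈ 48.82 square kilometres

48.8 square kilometres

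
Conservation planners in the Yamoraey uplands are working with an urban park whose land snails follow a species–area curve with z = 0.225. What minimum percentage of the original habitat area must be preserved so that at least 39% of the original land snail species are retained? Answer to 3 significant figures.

Need (A_new/A_old)^0.225 = 0.39, so A_new/A_old = 0.39^(1/0.225) = 0.39^4.444
ln(A_new/A_old) = ln 0.39 / 0.225 = -0.9416 / 0.225 = -4.1849
A_new/A_old = e^-4.1849 ≈ 0.01522

1.52%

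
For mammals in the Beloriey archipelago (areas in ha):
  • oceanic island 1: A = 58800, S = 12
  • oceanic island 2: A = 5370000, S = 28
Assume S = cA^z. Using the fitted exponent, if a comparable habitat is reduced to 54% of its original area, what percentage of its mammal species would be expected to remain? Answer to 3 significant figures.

89.1%

z = ln(28/12) / ln(5370000/58800) = 0.8473 / 4.5144 = 0.1877
S_new/S_old = (A_new/A_old)^z = 0.54^0.1877 = exp(0.1877 × -0.6162) = 0.8908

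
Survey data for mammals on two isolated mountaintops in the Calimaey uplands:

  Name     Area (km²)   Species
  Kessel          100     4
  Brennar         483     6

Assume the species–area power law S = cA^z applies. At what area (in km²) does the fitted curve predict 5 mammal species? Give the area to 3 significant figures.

238 km²

z = ln(6/4) / ln(483/100) = 0.4055 / 1.5748 = 0.2575
c = 4 / 100^0.2575 = 4 / 3.273 = 1.222
A = (5/1.222)^(1/0.2575) ⇒ ln A = ln(4.091)/0.2575 = 5.4719
A = e^5.4719 ≈ 237.9 km²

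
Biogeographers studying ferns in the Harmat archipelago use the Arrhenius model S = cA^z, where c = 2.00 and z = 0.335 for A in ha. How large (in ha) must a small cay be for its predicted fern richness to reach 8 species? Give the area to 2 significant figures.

63 ha

8 = 2 × A^0.335  ⇒  A^0.335 = 8/2 = 4
ln A = ln(4) / 0.335 = 1.3863 / 0.335 = 4.1382
A = e^4.1382 ≈ 62.69 ha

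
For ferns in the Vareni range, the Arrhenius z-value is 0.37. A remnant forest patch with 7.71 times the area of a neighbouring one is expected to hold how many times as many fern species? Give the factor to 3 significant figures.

S₂/S₁ = (A₂/A₁)^z = 7.71^0.37
ln(S₂/S₁) = 0.37 × ln 7.71 = 0.37 × 2.0425 = 0.7557
S₂/S₁ = e^0.7557 ≈ 2.129

2.13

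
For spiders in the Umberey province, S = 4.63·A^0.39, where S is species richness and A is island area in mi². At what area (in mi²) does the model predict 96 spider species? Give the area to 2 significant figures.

2400 mi²

96 = 4.63 × A^0.39  ⇒  A^0.39 = 96/4.63 = 20.73
ln A = ln(20.73) / 0.39 = 3.0318 / 0.39 = 7.7738
A = e^7.7738 ≈ 2378 mi²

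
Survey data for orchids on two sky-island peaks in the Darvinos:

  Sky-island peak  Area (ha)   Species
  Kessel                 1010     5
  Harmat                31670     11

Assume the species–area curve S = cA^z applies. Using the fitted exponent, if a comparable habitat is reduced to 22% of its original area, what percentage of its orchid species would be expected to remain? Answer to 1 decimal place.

70.7%

z = ln(11/5) / ln(31670/1010) = 0.7885 / 3.4454 = 0.2288
S_new/S_old = (A_new/A_old)^z = 0.22^0.2288 = exp(0.2288 × -1.5141) = 0.7072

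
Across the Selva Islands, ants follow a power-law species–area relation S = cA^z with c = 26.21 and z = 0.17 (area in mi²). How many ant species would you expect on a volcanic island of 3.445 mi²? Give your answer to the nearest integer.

32 species

S = 26.21 × 3.445^0.17
ln S = ln 26.21 + 0.17 × ln 3.445 = 3.2661 + 0.17 × 1.2369 = 3.4764
S = e^3.4764 ≈ 32.34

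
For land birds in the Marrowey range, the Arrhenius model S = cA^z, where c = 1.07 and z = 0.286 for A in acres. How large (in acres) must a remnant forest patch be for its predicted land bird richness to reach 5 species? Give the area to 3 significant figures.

5 = 1.07 × A^0.286  ⇒  A^0.286 = 5/1.07 = 4.673
ln A = ln(4.673) / 0.286 = 1.5418 / 0.286 = 5.3908
A = e^5.3908 ≈ 219.4 acres

219 acres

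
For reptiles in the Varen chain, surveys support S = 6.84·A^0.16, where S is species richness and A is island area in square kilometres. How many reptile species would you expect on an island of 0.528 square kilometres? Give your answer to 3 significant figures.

6.18

S = 6.84 × 0.528^0.16
ln S = ln 6.84 + 0.16 × ln 0.528 = 1.9228 + 0.16 × -0.6387 = 1.8206
S = e^1.8206 ≈ 6.176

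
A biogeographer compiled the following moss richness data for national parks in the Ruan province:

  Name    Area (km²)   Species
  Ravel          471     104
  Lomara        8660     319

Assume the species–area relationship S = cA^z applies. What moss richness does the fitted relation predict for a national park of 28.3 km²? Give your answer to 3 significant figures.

z = ln(319/104) / ln(8660/471) = 1.1208 / 2.9116 = 0.3849
c = 104 / 471^0.3849 = 104 / 10.69 = 9.729
S₃ = 9.729 × 28.3^0.3849 = 9.729 × 3.621 ≈ 35.23

35.2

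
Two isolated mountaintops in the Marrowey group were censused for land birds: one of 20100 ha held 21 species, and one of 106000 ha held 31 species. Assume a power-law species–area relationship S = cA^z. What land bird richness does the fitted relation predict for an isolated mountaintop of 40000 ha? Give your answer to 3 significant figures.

z = ln(31/21) / ln(106000/20100) = 0.3895 / 1.6627 = 0.2342
c = 21 / 20100^0.2342 = 21 / 10.18 = 2.062
S₃ = 2.062 × 40000^0.2342 = 2.062 × 11.97 ≈ 24.67

24.7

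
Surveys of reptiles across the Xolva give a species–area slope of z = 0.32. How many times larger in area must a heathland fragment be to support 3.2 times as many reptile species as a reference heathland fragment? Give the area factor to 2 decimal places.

37.90

(A₂/A₁)^0.32 = 3.2, so A₂/A₁ = 3.2^(1/0.32) = 3.2^3.125
ln(A₂/A₁) = ln 3.2 / 0.32 = 1.1632 / 0.32 = 3.6348
A₂/A₁ = e^3.6348 ≈ 37.9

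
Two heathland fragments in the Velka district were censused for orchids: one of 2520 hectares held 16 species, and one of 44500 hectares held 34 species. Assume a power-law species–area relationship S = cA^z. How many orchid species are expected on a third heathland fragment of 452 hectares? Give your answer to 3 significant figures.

z = ln(34/16) / ln(44500/2520) = 0.7538 / 2.8712 = 0.2625
c = 16 / 2520^0.2625 = 16 / 7.815 = 2.047
S₃ = 2.047 × 452^0.2625 = 2.047 × 4.978 ≈ 10.19

10.2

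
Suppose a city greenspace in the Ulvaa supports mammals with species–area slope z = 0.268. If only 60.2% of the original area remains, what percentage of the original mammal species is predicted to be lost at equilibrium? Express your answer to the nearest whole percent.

S_new/S_old = (A_new/A_old)^z = 0.602^0.268
= exp(0.268 × ln 0.602) = exp(0.268 × -0.5075) = exp(-0.1360) ≈ 0.8728
Fraction lost = 1 − 0.8728 = 0.1272

13%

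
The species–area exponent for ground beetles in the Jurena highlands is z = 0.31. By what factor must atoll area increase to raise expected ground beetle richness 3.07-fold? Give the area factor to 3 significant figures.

37.3

(A₂/A₁)^0.31 = 3.07, so A₂/A₁ = 3.07^(1/0.31) = 3.07^3.226
ln(A₂/A₁) = ln 3.07 / 0.31 = 1.1217 / 0.31 = 3.6183
A₂/A₁ = e^3.6183 ≈ 37.27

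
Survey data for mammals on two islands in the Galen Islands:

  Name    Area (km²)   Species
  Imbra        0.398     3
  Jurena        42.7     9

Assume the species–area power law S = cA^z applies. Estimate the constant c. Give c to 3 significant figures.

3.73

z = ln(S₂/S₁) / ln(A₂/A₁) = ln(9/3) / ln(42.7/0.398) = 1.0986 / 4.6755 = 0.2350
c = S₁ / A₁^z = 3 / 0.398^0.2350 = 3 / 0.8053 = 3.725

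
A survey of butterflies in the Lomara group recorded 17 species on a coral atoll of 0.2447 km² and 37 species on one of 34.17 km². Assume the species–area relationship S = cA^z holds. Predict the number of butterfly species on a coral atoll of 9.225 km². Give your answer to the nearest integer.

z = ln(37/17) / ln(34.17/0.2447) = 0.7777 / 4.9391 = 0.1575
c = 17 / 0.2447^0.1575 = 17 / 0.8012 = 21.22
S₃ = 21.22 × 9.225^0.1575 = 21.22 × 1.419 ≈ 30.11

30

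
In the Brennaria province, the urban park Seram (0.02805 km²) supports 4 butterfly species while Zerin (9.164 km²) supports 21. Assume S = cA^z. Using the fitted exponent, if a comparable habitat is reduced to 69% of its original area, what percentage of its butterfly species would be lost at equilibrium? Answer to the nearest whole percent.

10%

z = ln(21/4) / ln(9.164/0.02805) = 1.6582 / 5.7890 = 0.2864
S_new/S_old = (A_new/A_old)^z = 0.69^0.2864 = exp(0.2864 × -0.3711) = 0.8992
Fraction lost = 1 − 0.8992 = 0.1008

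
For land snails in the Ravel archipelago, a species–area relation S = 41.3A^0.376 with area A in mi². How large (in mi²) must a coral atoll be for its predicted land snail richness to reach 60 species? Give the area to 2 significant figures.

2.7 mi²

60 = 41.3 × A^0.376  ⇒  A^0.376 = 60/41.3 = 1.453
ln A = ln(1.453) / 0.376 = 0.3735 / 0.376 = 0.9933
A = e^0.9933 ≈ 2.7 mi²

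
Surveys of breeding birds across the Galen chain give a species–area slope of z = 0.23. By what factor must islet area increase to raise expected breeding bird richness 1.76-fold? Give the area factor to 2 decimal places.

(A₂/A₁)^0.23 = 1.76, so A₂/A₁ = 1.76^(1/0.23) = 1.76^4.348
ln(A₂/A₁) = ln 1.76 / 0.23 = 0.5653 / 0.23 = 2.4579
A₂/A₁ = e^2.4579 ≈ 11.68

11.68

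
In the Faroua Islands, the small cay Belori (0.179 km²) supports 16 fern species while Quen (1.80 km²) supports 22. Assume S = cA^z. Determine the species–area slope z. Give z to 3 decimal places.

0.138

Taking logs: ln S = ln c + z ln A, so z = (ln S₂ − ln S₁)/(ln A₂ − ln A₁).
z = ln(22/16) / ln(1.8/0.179) = ln(1.375) / ln(10.06) = 0.3185 / 2.3082 = 0.1380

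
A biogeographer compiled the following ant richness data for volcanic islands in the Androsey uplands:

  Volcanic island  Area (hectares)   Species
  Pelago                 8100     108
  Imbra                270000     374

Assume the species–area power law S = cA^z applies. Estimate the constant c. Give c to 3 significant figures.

z = ln(S₂/S₁) / ln(A₂/A₁) = ln(374/108) / ln(270000/8100) = 1.2421 / 3.5066 = 0.3542
c = S₁ / A₁^z = 108 / 8100^0.3542 = 108 / 24.24 = 4.456

4.46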